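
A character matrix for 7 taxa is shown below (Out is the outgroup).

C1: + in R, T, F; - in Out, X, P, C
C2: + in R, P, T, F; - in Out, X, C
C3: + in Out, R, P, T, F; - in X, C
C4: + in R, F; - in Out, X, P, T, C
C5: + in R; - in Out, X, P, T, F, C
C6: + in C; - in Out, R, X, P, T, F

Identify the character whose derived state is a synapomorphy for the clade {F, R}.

C4

Character polarity is set by the outgroup: the derived state is whichever differs from the outgroup's state, so for C3 the derived state is '-', and for the remaining characters it is '+'.
C1 (derived state '+') is shared by F, R, and T — a synapomorphy uniting that clade.
C2: derived state '+' in F, P, R, and T only — synapomorphy for {F, P, R, T}.
Only C and X show the derived state '-' for C3, supporting them as a clade.
Only F and R show the derived state '+' for C4, supporting them as a clade.
C5: derived state '+' in R only — an autapomorphy, so it tells us nothing about relationships among taxa.
C6 (derived state '+') is unique to C (autapomorphy; uninformative for grouping).
Most parsimonious ingroup topology: ((((R,F),T),P),(X,C)).
The clade {F, R} is supported by C4: its derived state '+' occurs in exactly those taxa and in no other taxon (including the outgroup).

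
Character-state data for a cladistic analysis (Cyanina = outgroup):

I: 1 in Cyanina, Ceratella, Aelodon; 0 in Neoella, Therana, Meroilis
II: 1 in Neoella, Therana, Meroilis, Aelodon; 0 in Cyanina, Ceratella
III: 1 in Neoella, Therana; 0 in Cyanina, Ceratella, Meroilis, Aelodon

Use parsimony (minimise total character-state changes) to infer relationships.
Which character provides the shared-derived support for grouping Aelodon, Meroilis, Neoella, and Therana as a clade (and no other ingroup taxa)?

Character polarity is set by the outgroup: the derived state is whichever differs from the outgroup's state, so for I the derived state is '0', and for the remaining characters it is '1'.
I (derived state '0') is shared by Meroilis, Neoella, and Therana — a synapomorphy uniting that clade.
Only Aelodon, Meroilis, Neoella, and Therana show the derived state '1' for II, supporting them as a clade.
III (derived state '1') is shared by Neoella and Therana — a synapomorphy uniting that clade.
Most parsimonious ingroup topology: ((((Neoella,Therana),Meroilis),Aelodon),Ceratella).
The clade {Aelodon, Meroilis, Neoella, Therana} is supported by II: its derived state '1' occurs in exactly those taxa and in no other taxon (including the outgroup).

II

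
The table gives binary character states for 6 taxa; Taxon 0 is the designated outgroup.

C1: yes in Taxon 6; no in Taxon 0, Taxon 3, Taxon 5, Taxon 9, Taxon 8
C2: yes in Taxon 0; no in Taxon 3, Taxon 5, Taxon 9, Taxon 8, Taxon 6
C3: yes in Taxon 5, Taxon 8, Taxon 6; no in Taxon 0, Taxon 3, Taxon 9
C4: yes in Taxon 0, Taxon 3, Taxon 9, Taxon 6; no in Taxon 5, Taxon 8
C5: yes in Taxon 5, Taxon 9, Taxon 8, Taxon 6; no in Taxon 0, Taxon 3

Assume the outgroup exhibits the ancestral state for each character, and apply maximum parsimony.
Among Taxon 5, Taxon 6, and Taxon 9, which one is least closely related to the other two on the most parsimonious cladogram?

Taxon 9

Character polarity is set by the outgroup: the derived state is whichever differs from the outgroup's state, so for C2, C4 the derived state is 'no', and for the remaining characters it is 'yes'.
C1: derived state 'yes' in Taxon 6 only — an autapomorphy, so it tells us nothing about relationships among taxa.
All ingroup taxa share the derived state 'no' for C2; it defines the ingroup but does not resolve relationships within it.
C3 (derived state 'yes') is shared by Taxon 5, Taxon 6, and Taxon 8 — a synapomorphy uniting that clade.
C4 (derived state 'no') is shared by Taxon 5 and Taxon 8 — a synapomorphy uniting that clade.
C5: derived state 'yes' in Taxon 5, Taxon 6, Taxon 8, and Taxon 9 only — synapomorphy for {Taxon 5, Taxon 6, Taxon 8, Taxon 9}.
Most parsimonious ingroup topology: (Taxon 3,(((Taxon 5,Taxon 8),Taxon 6),Taxon 9)).
Taxon 5 and Taxon 6 share a more recent common ancestor with each other than either does with Taxon 9, so Taxon 9 is the least closely related of the three.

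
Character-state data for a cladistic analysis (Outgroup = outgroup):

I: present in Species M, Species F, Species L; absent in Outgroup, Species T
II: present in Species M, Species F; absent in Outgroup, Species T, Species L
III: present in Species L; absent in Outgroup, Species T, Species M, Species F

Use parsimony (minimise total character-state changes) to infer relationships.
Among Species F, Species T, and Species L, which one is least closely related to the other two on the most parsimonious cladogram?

Species T

The outgroup has state 'absent' for every character, so 'present' is the derived state throughout.
I: derived state 'present' in Species F, Species L, and Species M only — synapomorphy for {Species F, Species L, Species M}.
Only Species F and Species M show the derived state 'present' for II, supporting them as a clade.
III: derived state 'present' in Species L only — an autapomorphy, so it tells us nothing about relationships among taxa.
Most parsimonious ingroup topology: (Species T,((Species M,Species F),Species L)).
Species F and Species L share a more recent common ancestor with each other than either does with Species T, so Species T is the least closely related of the three.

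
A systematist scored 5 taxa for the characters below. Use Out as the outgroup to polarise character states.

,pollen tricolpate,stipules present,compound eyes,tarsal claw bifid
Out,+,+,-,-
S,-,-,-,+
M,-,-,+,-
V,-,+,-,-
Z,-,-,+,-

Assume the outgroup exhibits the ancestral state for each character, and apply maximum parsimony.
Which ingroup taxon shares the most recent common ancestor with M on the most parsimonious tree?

Z

Character polarity is set by the outgroup: the derived state is whichever differs from the outgroup's state, so for pollen tricolpate, stipules present the derived state is '-', and for the remaining characters it is '+'.
pollen tricolpate (derived state '-') is shared by all ingroup taxa — unites the whole ingroup.
stipules present (derived state '-') is shared by M, S, and Z — a synapomorphy uniting that clade.
Only M and Z show the derived state '+' for compound eyes, supporting them as a clade.
tarsal claw bifid: derived state '+' in S only — an autapomorphy, so it tells us nothing about relationships among taxa.
Most parsimonious ingroup topology: ((S,(M,Z)),V).
M and Z form a cherry on this tree, so they are sister taxa.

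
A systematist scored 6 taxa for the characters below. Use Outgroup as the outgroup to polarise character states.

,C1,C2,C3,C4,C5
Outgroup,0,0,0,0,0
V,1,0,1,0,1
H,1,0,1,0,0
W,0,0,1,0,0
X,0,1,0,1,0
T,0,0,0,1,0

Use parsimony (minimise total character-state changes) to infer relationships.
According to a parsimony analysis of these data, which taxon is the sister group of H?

V

The outgroup has state '0' for every character, so '1' is the derived state throughout.
Only H and V show the derived state '1' for C1, supporting them as a clade.
C2: derived state '1' in X only — an autapomorphy, so it tells us nothing about relationships among taxa.
C3: derived state '1' in H, V, and W only — synapomorphy for {H, V, W}.
C4: derived state '1' in T and X only — synapomorphy for {T, X}.
C5 (derived state '1') is unique to V (autapomorphy; uninformative for grouping).
Most parsimonious ingroup topology: (((V,H),W),(X,T)).
H and V form a cherry on this tree, so they are sister taxa.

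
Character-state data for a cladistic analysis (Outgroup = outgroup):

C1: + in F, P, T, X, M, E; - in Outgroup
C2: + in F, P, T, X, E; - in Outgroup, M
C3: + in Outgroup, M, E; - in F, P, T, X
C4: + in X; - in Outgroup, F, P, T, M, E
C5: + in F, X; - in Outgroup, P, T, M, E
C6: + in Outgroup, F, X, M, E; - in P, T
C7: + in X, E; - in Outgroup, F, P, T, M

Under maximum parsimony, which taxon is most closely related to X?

Character polarity is set by the outgroup: the derived state is whichever differs from the outgroup's state, so for C3, C6 the derived state is '-', and for the remaining characters it is '+'.
C1 (derived state '+') is shared by all ingroup taxa — unites the whole ingroup.
C2 (derived state '+') is shared by E, F, P, T, and X — a synapomorphy uniting that clade.
Only F, P, T, and X show the derived state '-' for C3, supporting them as a clade.
C4 (derived state '+') is unique to X (autapomorphy; uninformative for grouping).
Only F and X show the derived state '+' for C5, supporting them as a clade.
C6 (derived state '-') is shared by P and T — a synapomorphy uniting that clade.
C7 (state '+') occurs in E and X but conflicts with the nesting implied by the other characters — most parsimoniously interpreted as homoplasy.
Most parsimonious ingroup topology: ((((F,X),(P,T)),E),M).
X and F form a cherry on this tree, so they are sister taxa.

F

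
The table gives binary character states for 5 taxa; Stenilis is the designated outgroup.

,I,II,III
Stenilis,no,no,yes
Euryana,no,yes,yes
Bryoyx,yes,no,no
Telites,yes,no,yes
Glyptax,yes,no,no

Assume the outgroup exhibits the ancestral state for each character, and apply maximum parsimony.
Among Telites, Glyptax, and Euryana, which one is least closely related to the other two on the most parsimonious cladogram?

Euryana

Character polarity is set by the outgroup: the derived state is whichever differs from the outgroup's state, so for III the derived state is 'no', and for the remaining characters it is 'yes'.
Only Bryoyx, Glyptax, and Telites show the derived state 'yes' for I, supporting them as a clade.
II: derived state 'yes' in Euryana only — an autapomorphy, so it tells us nothing about relationships among taxa.
III (derived state 'no') is shared by Bryoyx and Glyptax — a synapomorphy uniting that clade.
Most parsimonious ingroup topology: (Euryana,((Bryoyx,Glyptax),Telites)).
Glyptax and Telites share a more recent common ancestor with each other than either does with Euryana, so Euryana is the least closely related of the three.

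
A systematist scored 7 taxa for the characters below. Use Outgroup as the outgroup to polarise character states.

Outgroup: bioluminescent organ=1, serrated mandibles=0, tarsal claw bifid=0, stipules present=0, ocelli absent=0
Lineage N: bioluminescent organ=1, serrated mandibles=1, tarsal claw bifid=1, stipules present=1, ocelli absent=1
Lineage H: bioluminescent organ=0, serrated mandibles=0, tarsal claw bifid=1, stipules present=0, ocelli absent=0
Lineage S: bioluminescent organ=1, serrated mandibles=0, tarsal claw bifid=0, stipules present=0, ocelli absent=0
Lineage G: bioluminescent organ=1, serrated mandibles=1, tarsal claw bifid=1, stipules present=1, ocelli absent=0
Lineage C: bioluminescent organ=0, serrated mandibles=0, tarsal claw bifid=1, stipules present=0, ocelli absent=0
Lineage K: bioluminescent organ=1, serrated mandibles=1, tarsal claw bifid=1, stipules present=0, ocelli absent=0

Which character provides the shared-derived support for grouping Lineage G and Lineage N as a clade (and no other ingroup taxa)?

Character polarity is set by the outgroup: the derived state is whichever differs from the outgroup's state, so for bioluminescent organ the derived state is '0', and for the remaining characters it is '1'.
Only Lineage C and Lineage H show the derived state '0' for bioluminescent organ, supporting them as a clade.
Only Lineage G, Lineage K, and Lineage N show the derived state '1' for serrated mandibles, supporting them as a clade.
tarsal claw bifid (derived state '1') is shared by Lineage C, Lineage G, Lineage H, Lineage K, and Lineage N — a synapomorphy uniting that clade.
Only Lineage G and Lineage N show the derived state '1' for stipules present, supporting them as a clade.
ocelli absent: derived state '1' in Lineage N only — an autapomorphy, so it tells us nothing about relationships among taxa.
Most parsimonious ingroup topology: ((((Lineage N,Lineage G),Lineage K),(Lineage H,Lineage C)),Lineage S).
The clade {Lineage G, Lineage N} is supported by stipules present: its derived state '1' occurs in exactly those taxa and in no other taxon (including the outgroup).

stipules present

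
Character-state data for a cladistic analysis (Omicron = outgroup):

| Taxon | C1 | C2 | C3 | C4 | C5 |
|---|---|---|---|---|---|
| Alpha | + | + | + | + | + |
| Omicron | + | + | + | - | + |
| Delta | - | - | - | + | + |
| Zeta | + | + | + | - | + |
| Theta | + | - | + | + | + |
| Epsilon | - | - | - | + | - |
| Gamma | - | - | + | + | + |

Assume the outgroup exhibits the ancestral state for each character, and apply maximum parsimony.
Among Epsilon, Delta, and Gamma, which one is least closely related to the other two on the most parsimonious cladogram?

Gamma

Character polarity is set by the outgroup: the derived state is whichever differs from the outgroup's state, so for C1, C2, C3, C5 the derived state is '-', and for the remaining characters it is '+'.
Only Delta, Epsilon, and Gamma show the derived state '-' for C1, supporting them as a clade.
Only Delta, Epsilon, Gamma, and Theta show the derived state '-' for C2, supporting them as a clade.
C3 (derived state '-') is shared by Delta and Epsilon — a synapomorphy uniting that clade.
C4 (derived state '+') is shared by Alpha, Delta, Epsilon, Gamma, and Theta — a synapomorphy uniting that clade.
C5: derived state '-' in Epsilon only — an autapomorphy, so it tells us nothing about relationships among taxa.
Most parsimonious ingroup topology: (((((Epsilon,Delta),Gamma),Theta),Alpha),Zeta).
Delta and Epsilon share a more recent common ancestor with each other than either does with Gamma, so Gamma is the least closely related of the three.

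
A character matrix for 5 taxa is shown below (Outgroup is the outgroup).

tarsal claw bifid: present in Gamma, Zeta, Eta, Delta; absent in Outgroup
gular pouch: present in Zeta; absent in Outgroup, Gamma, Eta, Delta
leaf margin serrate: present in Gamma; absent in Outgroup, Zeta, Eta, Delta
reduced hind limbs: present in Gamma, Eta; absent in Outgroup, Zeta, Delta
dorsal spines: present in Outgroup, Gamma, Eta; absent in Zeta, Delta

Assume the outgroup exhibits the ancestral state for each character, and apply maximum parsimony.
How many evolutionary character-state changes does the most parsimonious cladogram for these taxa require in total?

Character polarity is set by the outgroup: the derived state is whichever differs from the outgroup's state, so for dorsal spines the derived state is 'absent', and for the remaining characters it is 'present'.
All ingroup taxa share the derived state 'present' for tarsal claw bifid; it defines the ingroup but does not resolve relationships within it.
gular pouch (derived state 'present') is unique to Zeta (autapomorphy; uninformative for grouping).
leaf margin serrate: derived state 'present' in Gamma only — an autapomorphy, so it tells us nothing about relationships among taxa.
reduced hind limbs: derived state 'present' in Eta and Gamma only — synapomorphy for {Eta, Gamma}.
dorsal spines (derived state 'absent') is shared by Delta and Zeta — a synapomorphy uniting that clade.
Most parsimonious ingroup topology: ((Gamma,Eta),(Zeta,Delta)).
Changes per character on this tree: tarsal claw bifid: 1; gular pouch: 1; leaf margin serrate: 1; reduced hind limbs: 1; dorsal spines: 1.
Total = 5.

5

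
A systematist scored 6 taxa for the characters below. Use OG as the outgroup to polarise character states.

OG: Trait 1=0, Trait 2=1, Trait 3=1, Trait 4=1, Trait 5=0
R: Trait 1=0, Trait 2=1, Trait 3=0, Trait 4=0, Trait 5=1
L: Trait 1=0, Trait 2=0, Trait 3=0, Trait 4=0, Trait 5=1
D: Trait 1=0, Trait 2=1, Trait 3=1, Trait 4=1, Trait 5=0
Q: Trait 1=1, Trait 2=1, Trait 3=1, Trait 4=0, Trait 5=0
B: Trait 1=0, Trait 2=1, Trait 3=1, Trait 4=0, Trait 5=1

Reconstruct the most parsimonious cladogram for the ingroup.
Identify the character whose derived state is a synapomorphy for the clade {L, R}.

Character polarity is set by the outgroup: the derived state is whichever differs from the outgroup's state, so for Trait 2, Trait 3, Trait 4 the derived state is '0', and for the remaining characters it is '1'.
Trait 1 (derived state '1') is unique to Q (autapomorphy; uninformative for grouping).
Trait 2: derived state '0' in L only — an autapomorphy, so it tells us nothing about relationships among taxa.
Trait 3 (derived state '0') is shared by L and R — a synapomorphy uniting that clade.
Trait 4 (derived state '0') is shared by B, L, Q, and R — a synapomorphy uniting that clade.
Trait 5: derived state '1' in B, L, and R only — synapomorphy for {B, L, R}.
Most parsimonious ingroup topology: ((((R,L),B),Q),D).
The clade {L, R} is supported by Trait 3: its derived state '0' occurs in exactly those taxa and in no other taxon (including the outgroup).

Trait 3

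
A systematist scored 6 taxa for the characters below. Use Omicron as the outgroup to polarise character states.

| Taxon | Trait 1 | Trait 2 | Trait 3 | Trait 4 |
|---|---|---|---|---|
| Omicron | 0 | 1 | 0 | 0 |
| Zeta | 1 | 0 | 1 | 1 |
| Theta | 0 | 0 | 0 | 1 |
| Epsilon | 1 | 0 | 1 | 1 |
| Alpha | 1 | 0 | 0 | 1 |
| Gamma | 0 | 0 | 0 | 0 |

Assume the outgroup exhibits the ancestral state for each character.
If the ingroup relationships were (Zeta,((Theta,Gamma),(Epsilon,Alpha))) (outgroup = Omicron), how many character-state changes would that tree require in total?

Map each character onto (Zeta,((Theta,Gamma),(Epsilon,Alpha))) (rooted by Omicron) and count the minimum state changes it requires (Fitch parsimony):
Trait 1: 2; Trait 2: 1; Trait 3: 2; Trait 4: 2.
Total tree length = 7.

7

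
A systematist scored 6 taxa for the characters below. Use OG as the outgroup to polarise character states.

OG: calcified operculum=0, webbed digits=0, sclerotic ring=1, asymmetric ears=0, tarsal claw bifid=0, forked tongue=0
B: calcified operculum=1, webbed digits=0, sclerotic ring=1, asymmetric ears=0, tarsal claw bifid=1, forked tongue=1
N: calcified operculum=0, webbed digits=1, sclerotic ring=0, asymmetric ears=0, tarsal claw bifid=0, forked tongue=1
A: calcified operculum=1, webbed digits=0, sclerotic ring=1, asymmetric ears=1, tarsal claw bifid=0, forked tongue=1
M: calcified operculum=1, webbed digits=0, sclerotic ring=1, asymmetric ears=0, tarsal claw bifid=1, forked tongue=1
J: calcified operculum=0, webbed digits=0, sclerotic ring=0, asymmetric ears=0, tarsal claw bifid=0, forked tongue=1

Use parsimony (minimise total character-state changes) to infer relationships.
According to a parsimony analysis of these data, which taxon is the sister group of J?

Character polarity is set by the outgroup: the derived state is whichever differs from the outgroup's state, so for sclerotic ring the derived state is '0', and for the remaining characters it is '1'.
calcified operculum (derived state '1') is shared by A, B, and M — a synapomorphy uniting that clade.
webbed digits: derived state '1' in N only — an autapomorphy, so it tells us nothing about relationships among taxa.
sclerotic ring (derived state '0') is shared by J and N — a synapomorphy uniting that clade.
asymmetric ears (derived state '1') is unique to A (autapomorphy; uninformative for grouping).
tarsal claw bifid (derived state '1') is shared by B and M — a synapomorphy uniting that clade.
forked tongue (derived state '1') is shared by all ingroup taxa — unites the whole ingroup.
Most parsimonious ingroup topology: ((J,N),((B,M),A)).
J and N form a cherry on this tree, so they are sister taxa.

N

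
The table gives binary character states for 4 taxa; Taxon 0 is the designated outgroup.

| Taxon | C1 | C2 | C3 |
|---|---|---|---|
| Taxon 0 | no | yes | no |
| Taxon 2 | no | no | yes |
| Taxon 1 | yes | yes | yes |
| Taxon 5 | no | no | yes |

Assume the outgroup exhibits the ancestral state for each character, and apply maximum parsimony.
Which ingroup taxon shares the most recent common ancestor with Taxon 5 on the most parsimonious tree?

Character polarity is set by the outgroup: the derived state is whichever differs from the outgroup's state, so for C2 the derived state is 'no', and for the remaining characters it is 'yes'.
C1 (derived state 'yes') is unique to Taxon 1 (autapomorphy; uninformative for grouping).
C2 (derived state 'no') is shared by Taxon 2 and Taxon 5 — a synapomorphy uniting that clade.
C3 (derived state 'yes') is shared by all ingroup taxa — unites the whole ingroup.
Most parsimonious ingroup topology: ((Taxon 2,Taxon 5),Taxon 1).
Taxon 5 and Taxon 2 form a cherry on this tree, so they are sister taxa.

Taxon 2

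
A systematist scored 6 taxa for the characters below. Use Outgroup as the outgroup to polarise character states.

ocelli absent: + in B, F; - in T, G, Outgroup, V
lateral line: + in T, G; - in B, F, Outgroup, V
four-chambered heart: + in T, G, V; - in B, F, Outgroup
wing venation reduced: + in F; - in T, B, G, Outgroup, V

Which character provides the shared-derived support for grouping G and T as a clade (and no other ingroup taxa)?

The outgroup has state '-' for every character, so '+' is the derived state throughout.
ocelli absent (derived state '+') is shared by B and F — a synapomorphy uniting that clade.
Only G and T show the derived state '+' for lateral line, supporting them as a clade.
four-chambered heart: derived state '+' in G, T, and V only — synapomorphy for {G, T, V}.
wing venation reduced (derived state '+') is unique to F (autapomorphy; uninformative for grouping).
Most parsimonious ingroup topology: ((F,B),((T,G),V)).
The clade {G, T} is supported by lateral line: its derived state '+' occurs in exactly those taxa and in no other taxon (including the outgroup).

lateral line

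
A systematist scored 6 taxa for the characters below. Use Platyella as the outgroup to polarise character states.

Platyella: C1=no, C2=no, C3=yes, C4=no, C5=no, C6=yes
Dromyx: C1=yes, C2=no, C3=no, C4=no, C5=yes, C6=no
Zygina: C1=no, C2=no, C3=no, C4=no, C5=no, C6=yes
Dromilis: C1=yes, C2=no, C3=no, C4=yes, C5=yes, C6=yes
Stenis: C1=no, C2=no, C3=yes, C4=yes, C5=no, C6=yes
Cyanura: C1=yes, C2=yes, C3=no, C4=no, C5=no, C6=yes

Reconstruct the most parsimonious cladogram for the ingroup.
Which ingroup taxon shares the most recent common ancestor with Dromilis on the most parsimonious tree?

Character polarity is set by the outgroup: the derived state is whichever differs from the outgroup's state, so for C3, C6 the derived state is 'no', and for the remaining characters it is 'yes'.
C1: derived state 'yes' in Cyanura, Dromilis, and Dromyx only — synapomorphy for {Cyanura, Dromilis, Dromyx}.
C2 (derived state 'yes') is unique to Cyanura (autapomorphy; uninformative for grouping).
Only Cyanura, Dromilis, Dromyx, and Zygina show the derived state 'no' for C3, supporting them as a clade.
C4 (state 'yes') occurs in Dromilis and Stenis but conflicts with the nesting implied by the other characters — most parsimoniously interpreted as homoplasy.
C5: derived state 'yes' in Dromilis and Dromyx only — synapomorphy for {Dromilis, Dromyx}.
C6: derived state 'no' in Dromyx only — an autapomorphy, so it tells us nothing about relationships among taxa.
Most parsimonious ingroup topology: ((((Dromyx,Dromilis),Cyanura),Zygina),Stenis).
Dromilis and Dromyx form a cherry on this tree, so they are sister taxa.

Dromyx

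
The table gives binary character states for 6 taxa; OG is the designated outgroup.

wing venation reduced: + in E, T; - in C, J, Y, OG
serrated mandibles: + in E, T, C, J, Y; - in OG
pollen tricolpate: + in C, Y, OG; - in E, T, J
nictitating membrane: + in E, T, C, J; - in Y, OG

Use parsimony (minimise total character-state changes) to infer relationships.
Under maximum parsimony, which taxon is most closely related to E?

T

Character polarity is set by the outgroup: the derived state is whichever differs from the outgroup's state, so for pollen tricolpate the derived state is '-', and for the remaining characters it is '+'.
wing venation reduced (derived state '+') is shared by E and T — a synapomorphy uniting that clade.
serrated mandibles (derived state '+') is shared by all ingroup taxa — unites the whole ingroup.
pollen tricolpate: derived state '-' in E, J, and T only — synapomorphy for {E, J, T}.
nictitating membrane (derived state '+') is shared by C, E, J, and T — a synapomorphy uniting that clade.
Most parsimonious ingroup topology: ((C,((T,E),J)),Y).
E and T form a cherry on this tree, so they are sister taxa.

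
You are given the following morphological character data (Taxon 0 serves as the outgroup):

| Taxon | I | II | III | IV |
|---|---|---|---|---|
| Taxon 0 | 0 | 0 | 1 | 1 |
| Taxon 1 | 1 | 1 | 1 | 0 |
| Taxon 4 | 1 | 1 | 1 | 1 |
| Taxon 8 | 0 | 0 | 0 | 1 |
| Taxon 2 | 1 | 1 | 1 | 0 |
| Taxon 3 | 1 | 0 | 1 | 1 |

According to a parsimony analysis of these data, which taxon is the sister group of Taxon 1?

Taxon 2

Character polarity is set by the outgroup: the derived state is whichever differs from the outgroup's state, so for III, IV the derived state is '0', and for the remaining characters it is '1'.
Only Taxon 1, Taxon 2, Taxon 3, and Taxon 4 show the derived state '1' for I, supporting them as a clade.
Only Taxon 1, Taxon 2, and Taxon 4 show the derived state '1' for II, supporting them as a clade.
III: derived state '0' in Taxon 8 only — an autapomorphy, so it tells us nothing about relationships among taxa.
Only Taxon 1 and Taxon 2 show the derived state '0' for IV, supporting them as a clade.
Most parsimonious ingroup topology: ((((Taxon 1,Taxon 2),Taxon 4),Taxon 3),Taxon 8).
Taxon 1 and Taxon 2 form a cherry on this tree, so they are sister taxa.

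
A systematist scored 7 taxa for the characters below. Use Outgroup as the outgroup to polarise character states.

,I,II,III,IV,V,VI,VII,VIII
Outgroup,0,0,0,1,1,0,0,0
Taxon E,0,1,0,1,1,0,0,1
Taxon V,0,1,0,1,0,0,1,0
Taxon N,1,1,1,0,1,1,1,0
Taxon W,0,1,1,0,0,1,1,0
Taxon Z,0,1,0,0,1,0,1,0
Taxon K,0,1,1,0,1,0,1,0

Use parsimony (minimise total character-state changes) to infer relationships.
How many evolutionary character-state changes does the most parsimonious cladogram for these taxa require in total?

9

Character polarity is set by the outgroup: the derived state is whichever differs from the outgroup's state, so for IV, V the derived state is '0', and for the remaining characters it is '1'.
I (derived state '1') is unique to Taxon N (autapomorphy; uninformative for grouping).
All ingroup taxa share the derived state '1' for II; it defines the ingroup but does not resolve relationships within it.
Only Taxon K, Taxon N, and Taxon W show the derived state '1' for III, supporting them as a clade.
IV (derived state '0') is shared by Taxon K, Taxon N, Taxon W, and Taxon Z — a synapomorphy uniting that clade.
V groups Taxon V and Taxon W, which is incompatible with the clades supported by the remaining characters; treating it as convergent (homoplasy) costs fewer steps than any alternative tree.
VI (derived state '1') is shared by Taxon N and Taxon W — a synapomorphy uniting that clade.
VII (derived state '1') is shared by Taxon K, Taxon N, Taxon V, Taxon W, and Taxon Z — a synapomorphy uniting that clade.
VIII (derived state '1') is unique to Taxon E (autapomorphy; uninformative for grouping).
Most parsimonious ingroup topology: (Taxon E,(Taxon V,(((Taxon N,Taxon W),Taxon K),Taxon Z))).
Changes per character on this tree: I: 1; II: 1; III: 1; IV: 1; V: 2; VI: 1; VII: 1; VIII: 1.
Total = 9.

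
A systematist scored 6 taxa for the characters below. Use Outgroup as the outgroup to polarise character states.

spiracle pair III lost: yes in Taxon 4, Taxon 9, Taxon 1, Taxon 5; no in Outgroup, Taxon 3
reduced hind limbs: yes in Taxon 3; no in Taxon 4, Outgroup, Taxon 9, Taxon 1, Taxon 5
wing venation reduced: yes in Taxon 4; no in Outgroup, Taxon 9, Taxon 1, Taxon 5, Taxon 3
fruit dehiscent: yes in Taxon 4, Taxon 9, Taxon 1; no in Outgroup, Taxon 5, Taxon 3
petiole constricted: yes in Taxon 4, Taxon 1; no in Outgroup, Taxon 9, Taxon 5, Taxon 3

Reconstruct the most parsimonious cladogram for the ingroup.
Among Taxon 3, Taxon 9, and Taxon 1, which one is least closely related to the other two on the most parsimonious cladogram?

Taxon 3

The outgroup has state 'no' for every character, so 'yes' is the derived state throughout.
spiracle pair III lost (derived state 'yes') is shared by Taxon 1, Taxon 4, Taxon 5, and Taxon 9 — a synapomorphy uniting that clade.
reduced hind limbs (derived state 'yes') is unique to Taxon 3 (autapomorphy; uninformative for grouping).
wing venation reduced: derived state 'yes' in Taxon 4 only — an autapomorphy, so it tells us nothing about relationships among taxa.
fruit dehiscent (derived state 'yes') is shared by Taxon 1, Taxon 4, and Taxon 9 — a synapomorphy uniting that clade.
Only Taxon 1 and Taxon 4 show the derived state 'yes' for petiole constricted, supporting them as a clade.
Most parsimonious ingroup topology: (Taxon 3,(((Taxon 4,Taxon 1),Taxon 9),Taxon 5)).
Taxon 9 and Taxon 1 share a more recent common ancestor with each other than either does with Taxon 3, so Taxon 3 is the least closely related of the three.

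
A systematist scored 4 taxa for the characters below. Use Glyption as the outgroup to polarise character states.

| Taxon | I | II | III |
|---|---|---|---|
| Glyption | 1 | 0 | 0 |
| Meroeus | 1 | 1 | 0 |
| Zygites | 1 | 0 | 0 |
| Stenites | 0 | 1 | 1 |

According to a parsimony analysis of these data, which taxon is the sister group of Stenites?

Meroeus

Character polarity is set by the outgroup: the derived state is whichever differs from the outgroup's state, so for I the derived state is '0', and for the remaining characters it is '1'.
I (derived state '0') is unique to Stenites (autapomorphy; uninformative for grouping).
II: derived state '1' in Meroeus and Stenites only — synapomorphy for {Meroeus, Stenites}.
III: derived state '1' in Stenites only — an autapomorphy, so it tells us nothing about relationships among taxa.
Most parsimonious ingroup topology: ((Meroeus,Stenites),Zygites).
Stenites and Meroeus form a cherry on this tree, so they are sister taxa.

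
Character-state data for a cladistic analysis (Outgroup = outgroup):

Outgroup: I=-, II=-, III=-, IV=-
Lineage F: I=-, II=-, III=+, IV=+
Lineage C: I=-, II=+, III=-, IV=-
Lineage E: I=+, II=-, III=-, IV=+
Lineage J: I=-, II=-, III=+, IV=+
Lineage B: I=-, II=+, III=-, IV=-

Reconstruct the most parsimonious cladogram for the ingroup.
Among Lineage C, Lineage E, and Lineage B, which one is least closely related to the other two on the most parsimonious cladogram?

The outgroup has state '-' for every character, so '+' is the derived state throughout.
I: derived state '+' in Lineage E only — an autapomorphy, so it tells us nothing about relationships among taxa.
Only Lineage B and Lineage C show the derived state '+' for II, supporting them as a clade.
III: derived state '+' in Lineage F and Lineage J only — synapomorphy for {Lineage F, Lineage J}.
IV: derived state '+' in Lineage E, Lineage F, and Lineage J only — synapomorphy for {Lineage E, Lineage F, Lineage J}.
Most parsimonious ingroup topology: (((Lineage F,Lineage J),Lineage E),(Lineage C,Lineage B)).
Lineage C and Lineage B share a more recent common ancestor with each other than either does with Lineage E, so Lineage E is the least closely related of the three.

Lineage E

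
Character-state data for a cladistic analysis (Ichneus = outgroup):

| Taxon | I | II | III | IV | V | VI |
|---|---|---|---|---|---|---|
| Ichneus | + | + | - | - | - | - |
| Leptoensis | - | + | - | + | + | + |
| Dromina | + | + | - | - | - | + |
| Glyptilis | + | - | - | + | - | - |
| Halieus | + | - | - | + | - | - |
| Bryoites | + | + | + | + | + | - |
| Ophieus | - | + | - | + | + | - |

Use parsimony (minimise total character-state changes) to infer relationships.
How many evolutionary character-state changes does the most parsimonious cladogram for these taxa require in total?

Character polarity is set by the outgroup: the derived state is whichever differs from the outgroup's state, so for I, II the derived state is '-', and for the remaining characters it is '+'.
Only Leptoensis and Ophieus show the derived state '-' for I, supporting them as a clade.
II (derived state '-') is shared by Glyptilis and Halieus — a synapomorphy uniting that clade.
III (derived state '+') is unique to Bryoites (autapomorphy; uninformative for grouping).
Only Bryoites, Glyptilis, Halieus, Leptoensis, and Ophieus show the derived state '+' for IV, supporting them as a clade.
V (derived state '+') is shared by Bryoites, Leptoensis, and Ophieus — a synapomorphy uniting that clade.
VI groups Dromina and Leptoensis, which is incompatible with the clades supported by the remaining characters; treating it as convergent (homoplasy) costs fewer steps than any alternative tree.
Most parsimonious ingroup topology: ((((Leptoensis,Ophieus),Bryoites),(Glyptilis,Halieus)),Dromina).
Changes per character on this tree: I: 1; II: 1; III: 1; IV: 1; V: 1; VI: 2.
Total = 7.

7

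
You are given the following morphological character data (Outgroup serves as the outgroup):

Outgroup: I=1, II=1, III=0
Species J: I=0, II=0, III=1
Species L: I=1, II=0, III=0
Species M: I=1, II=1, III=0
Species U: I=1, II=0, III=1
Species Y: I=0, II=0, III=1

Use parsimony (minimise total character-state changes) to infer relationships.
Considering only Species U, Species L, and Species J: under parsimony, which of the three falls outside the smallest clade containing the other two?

Species L

Character polarity is set by the outgroup: the derived state is whichever differs from the outgroup's state, so for I, II the derived state is '0', and for the remaining characters it is '1'.
I (derived state '0') is shared by Species J and Species Y — a synapomorphy uniting that clade.
II (derived state '0') is shared by Species J, Species L, Species U, and Species Y — a synapomorphy uniting that clade.
Only Species J, Species U, and Species Y show the derived state '1' for III, supporting them as a clade.
Most parsimonious ingroup topology: ((((Species J,Species Y),Species U),Species L),Species M).
Species J and Species U share a more recent common ancestor with each other than either does with Species L, so Species L is the least closely related of the three.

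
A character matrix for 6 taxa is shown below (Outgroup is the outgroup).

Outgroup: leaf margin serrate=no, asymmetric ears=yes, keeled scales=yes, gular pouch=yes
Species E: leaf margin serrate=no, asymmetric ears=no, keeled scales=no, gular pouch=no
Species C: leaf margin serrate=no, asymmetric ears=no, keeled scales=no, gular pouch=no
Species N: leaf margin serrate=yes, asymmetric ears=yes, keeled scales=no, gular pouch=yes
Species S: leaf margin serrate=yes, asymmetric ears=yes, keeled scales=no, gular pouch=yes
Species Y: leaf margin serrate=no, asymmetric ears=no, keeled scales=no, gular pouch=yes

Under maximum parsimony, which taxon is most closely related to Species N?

Species S

Character polarity is set by the outgroup: the derived state is whichever differs from the outgroup's state, so for asymmetric ears, keeled scales, gular pouch the derived state is 'no', and for the remaining characters it is 'yes'.
leaf margin serrate (derived state 'yes') is shared by Species N and Species S — a synapomorphy uniting that clade.
asymmetric ears: derived state 'no' in Species C, Species E, and Species Y only — synapomorphy for {Species C, Species E, Species Y}.
keeled scales (derived state 'no') is shared by all ingroup taxa — unites the whole ingroup.
gular pouch (derived state 'no') is shared by Species C and Species E — a synapomorphy uniting that clade.
Most parsimonious ingroup topology: (((Species E,Species C),Species Y),(Species N,Species S)).
Species N and Species S form a cherry on this tree, so they are sister taxa.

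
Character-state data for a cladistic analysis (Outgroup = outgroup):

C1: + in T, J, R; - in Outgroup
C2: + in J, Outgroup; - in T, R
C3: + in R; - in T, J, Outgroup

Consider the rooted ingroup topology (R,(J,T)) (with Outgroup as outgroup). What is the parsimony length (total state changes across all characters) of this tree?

4

Map each character onto (R,(J,T)) (rooted by Outgroup) and count the minimum state changes it requires (Fitch parsimony):
C1: 1; C2: 2; C3: 1.
Total tree length = 4.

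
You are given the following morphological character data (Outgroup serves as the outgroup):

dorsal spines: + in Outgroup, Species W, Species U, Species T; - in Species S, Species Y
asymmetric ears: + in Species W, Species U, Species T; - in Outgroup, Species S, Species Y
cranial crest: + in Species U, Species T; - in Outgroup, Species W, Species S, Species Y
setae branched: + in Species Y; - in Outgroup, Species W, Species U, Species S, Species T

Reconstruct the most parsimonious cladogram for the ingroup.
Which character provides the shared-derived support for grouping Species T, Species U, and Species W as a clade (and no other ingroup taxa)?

Character polarity is set by the outgroup: the derived state is whichever differs from the outgroup's state, so for dorsal spines the derived state is '-', and for the remaining characters it is '+'.
Only Species S and Species Y show the derived state '-' for dorsal spines, supporting them as a clade.
asymmetric ears (derived state '+') is shared by Species T, Species U, and Species W — a synapomorphy uniting that clade.
cranial crest: derived state '+' in Species T and Species U only — synapomorphy for {Species T, Species U}.
setae branched (derived state '+') is unique to Species Y (autapomorphy; uninformative for grouping).
Most parsimonious ingroup topology: ((Species W,(Species U,Species T)),(Species S,Species Y)).
The clade {Species T, Species U, Species W} is supported by asymmetric ears: its derived state '+' occurs in exactly those taxa and in no other taxon (including the outgroup).

asymmetric ears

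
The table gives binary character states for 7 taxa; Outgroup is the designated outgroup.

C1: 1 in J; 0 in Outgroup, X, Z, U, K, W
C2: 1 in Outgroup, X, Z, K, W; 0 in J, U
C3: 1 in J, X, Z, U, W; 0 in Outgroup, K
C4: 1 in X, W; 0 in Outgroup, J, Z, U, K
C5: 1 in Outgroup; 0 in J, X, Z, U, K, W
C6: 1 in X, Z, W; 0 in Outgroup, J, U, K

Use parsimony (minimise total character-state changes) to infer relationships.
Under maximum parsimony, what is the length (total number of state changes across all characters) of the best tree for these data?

Character polarity is set by the outgroup: the derived state is whichever differs from the outgroup's state, so for C2, C5 the derived state is '0', and for the remaining characters it is '1'.
C1 (derived state '1') is unique to J (autapomorphy; uninformative for grouping).
C2: derived state '0' in J and U only — synapomorphy for {J, U}.
C3 (derived state '1') is shared by J, U, W, X, and Z — a synapomorphy uniting that clade.
C4 (derived state '1') is shared by W and X — a synapomorphy uniting that clade.
C5 (derived state '0') is shared by all ingroup taxa — unites the whole ingroup.
Only W, X, and Z show the derived state '1' for C6, supporting them as a clade.
Most parsimonious ingroup topology: (((J,U),((X,W),Z)),K).
Changes per character on this tree: C1: 1; C2: 1; C3: 1; C4: 1; C5: 1; C6: 1.
Total = 6.

6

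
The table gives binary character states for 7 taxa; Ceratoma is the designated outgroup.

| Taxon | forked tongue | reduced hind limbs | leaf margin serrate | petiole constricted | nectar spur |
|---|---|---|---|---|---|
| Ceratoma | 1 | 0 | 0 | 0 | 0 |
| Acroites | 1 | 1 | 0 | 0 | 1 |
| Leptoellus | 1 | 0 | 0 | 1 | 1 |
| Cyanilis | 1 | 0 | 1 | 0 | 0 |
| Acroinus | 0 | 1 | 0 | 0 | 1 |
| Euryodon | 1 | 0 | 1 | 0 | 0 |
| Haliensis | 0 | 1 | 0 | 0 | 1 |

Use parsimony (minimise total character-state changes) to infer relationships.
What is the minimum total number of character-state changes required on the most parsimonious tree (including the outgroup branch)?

Character polarity is set by the outgroup: the derived state is whichever differs from the outgroup's state, so for forked tongue the derived state is '0', and for the remaining characters it is '1'.
forked tongue (derived state '0') is shared by Acroinus and Haliensis — a synapomorphy uniting that clade.
reduced hind limbs (derived state '1') is shared by Acroinus, Acroites, and Haliensis — a synapomorphy uniting that clade.
leaf margin serrate: derived state '1' in Cyanilis and Euryodon only — synapomorphy for {Cyanilis, Euryodon}.
petiole constricted: derived state '1' in Leptoellus only — an autapomorphy, so it tells us nothing about relationships among taxa.
nectar spur (derived state '1') is shared by Acroinus, Acroites, Haliensis, and Leptoellus — a synapomorphy uniting that clade.
Most parsimonious ingroup topology: (((Acroites,(Acroinus,Haliensis)),Leptoellus),(Cyanilis,Euryodon)).
Changes per character on this tree: forked tongue: 1; reduced hind limbs: 1; leaf margin serrate: 1; petiole constricted: 1; nectar spur: 1.
Total = 5.

5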